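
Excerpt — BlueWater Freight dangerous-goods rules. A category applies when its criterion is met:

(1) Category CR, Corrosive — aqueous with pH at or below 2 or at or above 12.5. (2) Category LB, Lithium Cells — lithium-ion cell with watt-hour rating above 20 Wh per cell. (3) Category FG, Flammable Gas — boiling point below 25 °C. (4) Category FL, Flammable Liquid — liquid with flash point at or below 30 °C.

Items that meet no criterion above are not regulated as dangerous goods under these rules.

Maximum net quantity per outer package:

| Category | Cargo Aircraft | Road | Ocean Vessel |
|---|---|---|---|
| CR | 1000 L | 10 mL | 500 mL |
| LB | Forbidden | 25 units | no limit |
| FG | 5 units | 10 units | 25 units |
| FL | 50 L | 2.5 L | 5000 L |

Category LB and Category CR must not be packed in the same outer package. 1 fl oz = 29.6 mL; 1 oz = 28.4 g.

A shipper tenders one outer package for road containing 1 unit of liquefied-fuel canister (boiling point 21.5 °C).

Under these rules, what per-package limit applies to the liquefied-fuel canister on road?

10 units

Liquefied-fuel canister: boiling point 21.5 °C < 25 °C → Category FG (Flammable Gas).
The road limit for Category FG is 10 units.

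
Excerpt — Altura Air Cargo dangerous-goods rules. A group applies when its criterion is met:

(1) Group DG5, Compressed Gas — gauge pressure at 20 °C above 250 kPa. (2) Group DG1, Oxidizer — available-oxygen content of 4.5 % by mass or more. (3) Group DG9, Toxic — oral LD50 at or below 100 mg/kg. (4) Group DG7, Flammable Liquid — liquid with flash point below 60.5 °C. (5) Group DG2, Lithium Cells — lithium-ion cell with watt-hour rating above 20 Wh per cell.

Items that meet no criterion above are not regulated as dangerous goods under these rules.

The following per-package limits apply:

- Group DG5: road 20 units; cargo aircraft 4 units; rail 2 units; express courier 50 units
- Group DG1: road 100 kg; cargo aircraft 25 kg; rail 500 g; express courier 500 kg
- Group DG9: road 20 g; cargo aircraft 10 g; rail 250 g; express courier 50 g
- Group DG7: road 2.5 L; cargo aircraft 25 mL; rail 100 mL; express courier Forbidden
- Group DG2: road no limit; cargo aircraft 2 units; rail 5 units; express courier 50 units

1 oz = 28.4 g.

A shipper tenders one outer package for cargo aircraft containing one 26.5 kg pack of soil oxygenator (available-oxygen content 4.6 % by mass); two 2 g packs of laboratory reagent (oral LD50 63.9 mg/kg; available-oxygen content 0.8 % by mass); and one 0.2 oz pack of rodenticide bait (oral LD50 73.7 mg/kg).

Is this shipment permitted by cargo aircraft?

The soil oxygenator has available-oxygen content 4.6 % by mass, which is ≥ 4.5 % by mass, so it is Group DG1 (Oxidizer).
Oral LD50 63.9 mg/kg meets the Group DG9 criterion (Toxic), so the laboratory reagent is Group DG9.
With oral LD50 73.7 mg/kg (≤ 100 mg/kg), the rodenticide bait falls in Group DG9.
Total Group DG9: (two 2 g packs = 4 g) + (one 0.2 oz pack = 5.68 g) = 9.68 g.
That is within the Group DG9 cargo aircraft limit of 10 g.
Group DG1 quantity: 26.5 kg.
26.5 kg > 25 kg (cargo aircraft limit, Group DG1) — over the limit.

No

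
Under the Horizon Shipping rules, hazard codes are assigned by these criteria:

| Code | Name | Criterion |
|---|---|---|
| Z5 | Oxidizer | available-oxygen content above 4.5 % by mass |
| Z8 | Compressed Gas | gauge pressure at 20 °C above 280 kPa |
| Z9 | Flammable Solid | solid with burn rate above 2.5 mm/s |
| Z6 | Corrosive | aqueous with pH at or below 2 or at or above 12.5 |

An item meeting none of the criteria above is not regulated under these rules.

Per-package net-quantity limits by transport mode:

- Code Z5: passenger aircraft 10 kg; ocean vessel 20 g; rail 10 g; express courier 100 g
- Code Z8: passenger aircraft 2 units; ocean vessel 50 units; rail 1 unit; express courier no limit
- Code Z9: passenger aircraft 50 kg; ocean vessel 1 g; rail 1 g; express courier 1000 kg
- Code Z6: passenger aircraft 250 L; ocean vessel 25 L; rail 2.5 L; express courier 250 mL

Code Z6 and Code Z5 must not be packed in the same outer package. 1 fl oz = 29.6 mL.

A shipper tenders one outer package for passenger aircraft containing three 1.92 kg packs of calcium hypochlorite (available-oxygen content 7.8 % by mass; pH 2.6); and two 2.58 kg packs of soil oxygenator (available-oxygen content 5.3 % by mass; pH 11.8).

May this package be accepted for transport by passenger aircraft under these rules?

No

Calcium hypochlorite: available-oxygen content 7.8 % by mass > 4.5 % by mass → Code Z5 (Oxidizer).
The soil oxygenator has available-oxygen content 5.3 % by mass, which is > 4.5 % by mass, so it is Code Z5 (Oxidizer).
Code Z5 net quantity: (three 1.92 kg packs = 5.76 kg) + (two 2.58 kg packs = 5.16 kg) = 10.92 kg.
That exceeds the Code Z5 passenger aircraft limit of 10 kg.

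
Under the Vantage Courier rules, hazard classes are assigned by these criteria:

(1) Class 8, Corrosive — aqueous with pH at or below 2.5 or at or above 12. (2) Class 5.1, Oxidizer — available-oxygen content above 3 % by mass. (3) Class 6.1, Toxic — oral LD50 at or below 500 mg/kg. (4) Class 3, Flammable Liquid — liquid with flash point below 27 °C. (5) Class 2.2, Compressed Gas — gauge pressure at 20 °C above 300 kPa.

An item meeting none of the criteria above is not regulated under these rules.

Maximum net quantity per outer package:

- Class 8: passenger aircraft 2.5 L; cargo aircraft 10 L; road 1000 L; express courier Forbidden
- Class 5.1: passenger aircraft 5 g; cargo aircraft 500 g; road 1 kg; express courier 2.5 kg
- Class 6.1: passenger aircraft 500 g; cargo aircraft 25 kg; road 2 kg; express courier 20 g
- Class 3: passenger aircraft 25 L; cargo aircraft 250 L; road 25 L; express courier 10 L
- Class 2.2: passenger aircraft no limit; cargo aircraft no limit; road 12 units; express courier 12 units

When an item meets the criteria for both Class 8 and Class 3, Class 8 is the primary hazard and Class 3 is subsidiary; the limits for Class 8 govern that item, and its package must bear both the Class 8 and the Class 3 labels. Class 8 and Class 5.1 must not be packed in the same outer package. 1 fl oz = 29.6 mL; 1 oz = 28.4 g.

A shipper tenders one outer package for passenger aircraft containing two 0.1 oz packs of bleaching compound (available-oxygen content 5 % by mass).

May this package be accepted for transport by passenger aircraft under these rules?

The bleaching compound has available-oxygen content 5 % by mass, which is > 3 % by mass, so it is Class 5.1 (Oxidizer).
Class 5.1 quantity: two 0.1 oz packs = 5.68 g.
5.68 g exceeds the passenger aircraft limit of 5 g for Class 5.1.

No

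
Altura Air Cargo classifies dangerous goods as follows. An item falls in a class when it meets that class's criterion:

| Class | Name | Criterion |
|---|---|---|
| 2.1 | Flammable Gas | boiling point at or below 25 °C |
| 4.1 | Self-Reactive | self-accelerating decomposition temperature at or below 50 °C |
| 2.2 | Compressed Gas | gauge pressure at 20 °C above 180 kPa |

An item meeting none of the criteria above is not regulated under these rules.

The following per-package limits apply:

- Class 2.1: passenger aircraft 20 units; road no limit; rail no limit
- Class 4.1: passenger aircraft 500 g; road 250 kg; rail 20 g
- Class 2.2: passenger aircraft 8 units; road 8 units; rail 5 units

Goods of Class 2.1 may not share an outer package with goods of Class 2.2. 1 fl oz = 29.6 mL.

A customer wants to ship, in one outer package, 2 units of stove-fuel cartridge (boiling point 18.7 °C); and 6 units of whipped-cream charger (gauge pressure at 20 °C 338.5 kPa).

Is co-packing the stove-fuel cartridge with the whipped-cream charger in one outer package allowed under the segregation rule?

No

Boiling point 18.7 °C meets the Class 2.1 criterion (Flammable Gas), so the stove-fuel cartridge is Class 2.1.
With gauge pressure at 20 °C 338.5 kPa (> 180 kPa), the whipped-cream charger falls in Class 2.2.
Class 2.1 and Class 2.2 may not share an outer package.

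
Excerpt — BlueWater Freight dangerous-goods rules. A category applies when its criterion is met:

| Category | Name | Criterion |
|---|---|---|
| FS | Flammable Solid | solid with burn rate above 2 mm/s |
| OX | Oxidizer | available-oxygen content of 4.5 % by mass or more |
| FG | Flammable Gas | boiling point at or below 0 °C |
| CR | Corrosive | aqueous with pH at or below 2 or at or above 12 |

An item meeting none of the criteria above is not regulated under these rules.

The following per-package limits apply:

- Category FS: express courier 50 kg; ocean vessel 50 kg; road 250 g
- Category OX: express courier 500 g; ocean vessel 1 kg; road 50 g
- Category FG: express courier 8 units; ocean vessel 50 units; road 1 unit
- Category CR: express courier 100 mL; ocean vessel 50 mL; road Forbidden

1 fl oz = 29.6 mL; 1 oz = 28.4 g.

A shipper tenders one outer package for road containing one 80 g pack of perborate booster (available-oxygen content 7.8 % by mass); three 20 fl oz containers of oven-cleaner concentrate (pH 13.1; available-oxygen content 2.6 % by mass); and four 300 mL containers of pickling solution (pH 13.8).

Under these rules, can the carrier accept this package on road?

Available-oxygen content 7.8 % by mass meets the Category OX criterion (Oxidizer), so the perborate booster is Category OX.
With pH 13.1 (≥ 12), the oven-cleaner concentrate falls in Category CR.
With pH 13.8 (≥ 12), the pickling solution falls in Category CR.
Total Category CR: (three 20 fl oz containers = 1.776 L) + (four 300 mL containers = 1.2 L) = 2.976 L.
Category CR is Forbidden by road.
Category OX quantity: 80 g.
80 g exceeds the road limit of 50 g for Category OX.

No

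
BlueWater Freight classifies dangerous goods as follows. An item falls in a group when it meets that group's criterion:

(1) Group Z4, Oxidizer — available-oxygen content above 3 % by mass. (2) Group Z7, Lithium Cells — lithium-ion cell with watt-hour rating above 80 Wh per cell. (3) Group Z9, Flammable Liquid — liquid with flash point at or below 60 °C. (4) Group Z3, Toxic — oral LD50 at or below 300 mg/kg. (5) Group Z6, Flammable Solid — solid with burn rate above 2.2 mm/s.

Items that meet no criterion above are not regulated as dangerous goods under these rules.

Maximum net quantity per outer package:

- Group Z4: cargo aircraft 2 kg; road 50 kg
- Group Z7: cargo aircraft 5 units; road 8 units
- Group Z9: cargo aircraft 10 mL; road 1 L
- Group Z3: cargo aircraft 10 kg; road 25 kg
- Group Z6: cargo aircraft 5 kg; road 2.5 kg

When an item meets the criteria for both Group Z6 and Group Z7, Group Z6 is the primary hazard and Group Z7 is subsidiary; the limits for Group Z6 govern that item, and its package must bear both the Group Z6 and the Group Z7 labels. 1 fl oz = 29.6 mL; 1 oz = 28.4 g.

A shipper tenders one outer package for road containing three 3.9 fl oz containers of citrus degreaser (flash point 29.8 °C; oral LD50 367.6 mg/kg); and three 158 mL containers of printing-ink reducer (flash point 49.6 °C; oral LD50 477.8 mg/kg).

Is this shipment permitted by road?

Yes

With flash point 29.8 °C (≤ 60 °C), the citrus degreaser falls in Group Z9.
The printing-ink reducer has flash point 49.6 °C, which is ≤ 60 °C, so it is Group Z9 (Flammable Liquid).
Group Z9 net quantity: (three 3.9 fl oz containers = 346.32 mL) + (three 158 mL containers = 474 mL) = 820.32 mL.
That is within the Group Z9 road limit of 1 L.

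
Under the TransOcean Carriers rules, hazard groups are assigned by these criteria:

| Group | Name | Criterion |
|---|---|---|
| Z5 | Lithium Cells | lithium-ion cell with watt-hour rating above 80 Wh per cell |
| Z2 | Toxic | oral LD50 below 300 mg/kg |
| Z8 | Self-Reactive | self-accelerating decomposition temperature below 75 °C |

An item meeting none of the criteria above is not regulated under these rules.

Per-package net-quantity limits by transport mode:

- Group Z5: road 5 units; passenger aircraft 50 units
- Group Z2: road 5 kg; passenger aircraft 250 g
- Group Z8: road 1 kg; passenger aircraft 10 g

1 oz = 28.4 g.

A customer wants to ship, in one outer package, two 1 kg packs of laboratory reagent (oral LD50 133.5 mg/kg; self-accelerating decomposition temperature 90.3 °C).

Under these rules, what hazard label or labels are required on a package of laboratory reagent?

Laboratory reagent: oral LD50 133.5 mg/kg < 300 mg/kg → Group Z2 (Toxic).
Only the Group Z2 label is required.

Group Z2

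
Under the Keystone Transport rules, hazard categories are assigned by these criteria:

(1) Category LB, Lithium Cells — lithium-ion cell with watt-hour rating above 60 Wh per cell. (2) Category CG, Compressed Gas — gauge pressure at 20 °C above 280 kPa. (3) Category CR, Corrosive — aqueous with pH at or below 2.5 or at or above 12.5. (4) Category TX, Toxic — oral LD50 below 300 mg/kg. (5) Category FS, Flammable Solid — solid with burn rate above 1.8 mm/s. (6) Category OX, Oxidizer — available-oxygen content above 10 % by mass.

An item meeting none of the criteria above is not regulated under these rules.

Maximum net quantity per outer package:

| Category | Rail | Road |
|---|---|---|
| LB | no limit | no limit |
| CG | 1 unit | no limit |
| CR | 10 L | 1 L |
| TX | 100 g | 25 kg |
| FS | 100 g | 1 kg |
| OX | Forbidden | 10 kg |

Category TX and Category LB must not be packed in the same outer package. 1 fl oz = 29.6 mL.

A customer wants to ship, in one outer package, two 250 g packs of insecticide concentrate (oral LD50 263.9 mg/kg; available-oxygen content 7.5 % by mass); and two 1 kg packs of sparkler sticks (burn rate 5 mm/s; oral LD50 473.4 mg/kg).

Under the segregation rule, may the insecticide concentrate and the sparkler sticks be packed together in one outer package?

Yes

Insecticide concentrate: oral LD50 263.9 mg/kg < 300 mg/kg → Category TX (Toxic).
The sparkler sticks have burn rate 5 mm/s, which is > 1.8 mm/s, so they are Category FS (Flammable Solid).
No segregation rule bars Category TX with Category FS.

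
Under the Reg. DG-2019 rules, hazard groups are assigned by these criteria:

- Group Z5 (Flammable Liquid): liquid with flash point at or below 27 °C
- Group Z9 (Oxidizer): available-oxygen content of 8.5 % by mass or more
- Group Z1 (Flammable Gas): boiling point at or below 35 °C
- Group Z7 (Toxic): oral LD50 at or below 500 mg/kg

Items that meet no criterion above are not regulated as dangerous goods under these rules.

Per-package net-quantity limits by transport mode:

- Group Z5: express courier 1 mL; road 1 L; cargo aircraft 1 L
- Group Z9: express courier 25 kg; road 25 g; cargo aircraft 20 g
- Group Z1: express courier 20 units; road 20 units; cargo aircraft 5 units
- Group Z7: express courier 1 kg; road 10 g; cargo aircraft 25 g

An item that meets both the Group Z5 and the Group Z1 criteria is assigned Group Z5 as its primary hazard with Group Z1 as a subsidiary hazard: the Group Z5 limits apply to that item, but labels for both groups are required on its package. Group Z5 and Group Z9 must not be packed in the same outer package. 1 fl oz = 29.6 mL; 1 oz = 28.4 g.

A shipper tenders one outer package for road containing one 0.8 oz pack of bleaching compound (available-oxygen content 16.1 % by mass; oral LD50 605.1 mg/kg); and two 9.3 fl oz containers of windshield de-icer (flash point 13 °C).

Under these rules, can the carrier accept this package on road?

No

The bleaching compound has available-oxygen content 16.1 % by mass, which is ≥ 8.5 % by mass, so it is Group Z9 (Oxidizer).
Windshield de-icer: flash point 13 °C ≤ 27 °C → Group Z5 (Flammable Liquid).
Group Z5 quantity: two 9.3 fl oz containers = 550.56 mL.
550.56 mL is within the road limit of 1 L for Group Z5.
Group Z9 quantity: one 0.8 oz pack = 22.72 g.
That is within the Group Z9 road limit of 25 g.
Group Z5 and Group Z9 may not share an outer package.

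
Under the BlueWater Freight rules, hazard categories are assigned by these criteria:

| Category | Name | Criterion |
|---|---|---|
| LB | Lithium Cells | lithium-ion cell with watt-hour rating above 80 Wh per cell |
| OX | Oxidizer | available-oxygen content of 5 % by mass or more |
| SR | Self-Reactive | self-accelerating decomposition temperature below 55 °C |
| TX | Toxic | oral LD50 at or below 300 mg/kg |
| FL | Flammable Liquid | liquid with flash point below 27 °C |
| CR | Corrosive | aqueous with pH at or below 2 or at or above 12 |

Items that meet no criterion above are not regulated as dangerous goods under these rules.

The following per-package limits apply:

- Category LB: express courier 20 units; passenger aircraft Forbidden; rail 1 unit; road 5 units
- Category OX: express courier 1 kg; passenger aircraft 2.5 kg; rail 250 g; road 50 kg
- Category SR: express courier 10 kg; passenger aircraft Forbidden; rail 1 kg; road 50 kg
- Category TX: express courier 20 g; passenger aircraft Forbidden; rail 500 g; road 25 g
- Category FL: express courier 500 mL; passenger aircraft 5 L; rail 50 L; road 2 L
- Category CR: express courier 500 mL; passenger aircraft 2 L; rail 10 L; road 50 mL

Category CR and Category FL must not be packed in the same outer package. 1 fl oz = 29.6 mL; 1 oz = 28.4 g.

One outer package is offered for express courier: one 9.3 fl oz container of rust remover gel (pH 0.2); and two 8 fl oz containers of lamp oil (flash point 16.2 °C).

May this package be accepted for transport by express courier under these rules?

With pH 0.2 (≤ 2), the rust remover gel falls in Category CR.
With flash point 16.2 °C (< 27 °C), the lamp oil falls in Category FL.
Category CR quantity: one 9.3 fl oz container = 275.28 mL.
275.28 mL is within the express courier limit of 500 mL for Category CR.
Category FL quantity: two 8 fl oz containers = 473.6 mL.
That is within the Category FL express courier limit of 500 mL.
Category CR and Category FL may not share an outer package.

No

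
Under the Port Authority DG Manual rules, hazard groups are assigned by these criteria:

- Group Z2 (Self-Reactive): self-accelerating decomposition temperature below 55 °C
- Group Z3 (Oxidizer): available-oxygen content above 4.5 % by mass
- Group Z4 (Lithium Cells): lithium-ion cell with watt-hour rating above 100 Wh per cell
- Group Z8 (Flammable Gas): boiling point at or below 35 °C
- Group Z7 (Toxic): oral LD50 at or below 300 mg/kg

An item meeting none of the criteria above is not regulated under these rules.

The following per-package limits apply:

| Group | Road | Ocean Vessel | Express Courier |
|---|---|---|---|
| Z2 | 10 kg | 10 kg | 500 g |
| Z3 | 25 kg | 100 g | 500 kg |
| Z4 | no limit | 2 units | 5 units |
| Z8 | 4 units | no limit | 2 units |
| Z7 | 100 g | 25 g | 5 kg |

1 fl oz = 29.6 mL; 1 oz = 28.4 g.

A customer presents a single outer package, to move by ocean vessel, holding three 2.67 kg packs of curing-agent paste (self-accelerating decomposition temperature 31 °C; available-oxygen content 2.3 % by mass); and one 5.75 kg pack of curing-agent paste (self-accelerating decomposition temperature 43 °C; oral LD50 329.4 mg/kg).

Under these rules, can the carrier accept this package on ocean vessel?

The curing-agent paste has self-accelerating decomposition temperature 31 °C, which is < 55 °C, so it is Group Z2 (Self-Reactive).
Self-accelerating decomposition temperature 43 °C meets the Group Z2 criterion (Self-Reactive), so the curing-agent paste is Group Z2.
Group Z2 net quantity: (three 2.67 kg packs = 8.01 kg) + 5.75 kg = 13.76 kg.
13.76 kg > 10 kg (ocean vessel limit, Group Z2) — over the limit.

No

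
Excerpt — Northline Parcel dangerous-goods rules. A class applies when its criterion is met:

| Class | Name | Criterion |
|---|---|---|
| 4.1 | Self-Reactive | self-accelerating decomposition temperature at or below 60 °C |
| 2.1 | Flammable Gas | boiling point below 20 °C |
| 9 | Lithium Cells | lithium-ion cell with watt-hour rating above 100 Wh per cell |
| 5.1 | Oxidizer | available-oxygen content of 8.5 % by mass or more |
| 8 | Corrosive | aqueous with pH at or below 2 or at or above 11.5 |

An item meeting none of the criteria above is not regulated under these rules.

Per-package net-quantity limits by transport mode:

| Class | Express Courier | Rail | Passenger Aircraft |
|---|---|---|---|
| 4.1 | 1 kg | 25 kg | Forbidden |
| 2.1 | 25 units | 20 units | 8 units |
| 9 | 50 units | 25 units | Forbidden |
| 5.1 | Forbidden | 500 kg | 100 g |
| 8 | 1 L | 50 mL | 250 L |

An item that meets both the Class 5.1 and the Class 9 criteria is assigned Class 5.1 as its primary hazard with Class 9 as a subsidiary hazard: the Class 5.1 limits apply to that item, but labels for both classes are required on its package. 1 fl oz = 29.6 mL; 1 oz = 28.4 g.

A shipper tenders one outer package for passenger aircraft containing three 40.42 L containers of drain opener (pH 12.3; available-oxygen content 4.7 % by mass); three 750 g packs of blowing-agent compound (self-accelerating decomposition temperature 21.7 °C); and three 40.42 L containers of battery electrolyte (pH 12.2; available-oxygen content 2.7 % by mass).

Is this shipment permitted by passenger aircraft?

With pH 12.3 (≥ 11.5), the drain opener falls in Class 8.
Self-accelerating decomposition temperature 21.7 °C meets the Class 4.1 criterion (Self-Reactive), so the blowing-agent compound is Class 4.1.
Battery electrolyte: pH 12.2 ≥ 11.5 → Class 8 (Corrosive).
Total Class 8: (three 40.42 L containers = 121.26 L) + (three 40.42 L containers = 121.26 L) = 242.52 L.
242.52 L ≤ 250 L (passenger aircraft limit, Class 8) — within limit.
Class 4.1 quantity: three 750 g packs = 2.25 kg.
Class 4.1 is Forbidden by passenger aircraft.

No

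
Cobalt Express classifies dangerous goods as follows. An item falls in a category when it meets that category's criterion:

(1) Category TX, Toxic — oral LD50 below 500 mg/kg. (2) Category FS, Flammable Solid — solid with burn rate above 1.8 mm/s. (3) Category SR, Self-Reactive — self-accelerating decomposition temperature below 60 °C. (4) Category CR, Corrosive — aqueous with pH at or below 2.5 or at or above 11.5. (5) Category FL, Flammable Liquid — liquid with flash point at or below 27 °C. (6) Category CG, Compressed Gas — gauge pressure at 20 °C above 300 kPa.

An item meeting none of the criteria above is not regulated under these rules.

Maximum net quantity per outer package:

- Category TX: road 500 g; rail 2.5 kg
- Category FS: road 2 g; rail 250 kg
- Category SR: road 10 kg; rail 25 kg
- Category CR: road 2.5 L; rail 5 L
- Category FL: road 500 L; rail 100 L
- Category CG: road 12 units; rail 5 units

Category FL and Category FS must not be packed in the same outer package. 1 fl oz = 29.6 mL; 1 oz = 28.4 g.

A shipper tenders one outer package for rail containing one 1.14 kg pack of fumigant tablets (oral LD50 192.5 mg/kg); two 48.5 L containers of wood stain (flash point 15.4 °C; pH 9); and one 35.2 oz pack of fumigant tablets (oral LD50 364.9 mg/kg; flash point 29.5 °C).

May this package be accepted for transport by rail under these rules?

Yes

Fumigant tablets: oral LD50 192.5 mg/kg < 500 mg/kg → Category TX (Toxic).
Wood stain: flash point 15.4 °C ≤ 27 °C → Category FL (Flammable Liquid).
The fumigant tablets have oral LD50 364.9 mg/kg, which is < 500 mg/kg, so they are Category TX (Toxic).
Category FL quantity: two 48.5 L containers = 97 L.
97 L ≤ 100 L (rail limit, Category FL) — within limit.
Category TX net quantity: 1.14 kg + (one 35.2 oz pack = 999.68 g) = 2139.68 g.
That is within the Category TX rail limit of 2.5 kg.
The segregation rule (Category FL with Category FS) does not apply to Category FL with Category TX.
Every hazard category is within its rail limit and no segregation rule is violated.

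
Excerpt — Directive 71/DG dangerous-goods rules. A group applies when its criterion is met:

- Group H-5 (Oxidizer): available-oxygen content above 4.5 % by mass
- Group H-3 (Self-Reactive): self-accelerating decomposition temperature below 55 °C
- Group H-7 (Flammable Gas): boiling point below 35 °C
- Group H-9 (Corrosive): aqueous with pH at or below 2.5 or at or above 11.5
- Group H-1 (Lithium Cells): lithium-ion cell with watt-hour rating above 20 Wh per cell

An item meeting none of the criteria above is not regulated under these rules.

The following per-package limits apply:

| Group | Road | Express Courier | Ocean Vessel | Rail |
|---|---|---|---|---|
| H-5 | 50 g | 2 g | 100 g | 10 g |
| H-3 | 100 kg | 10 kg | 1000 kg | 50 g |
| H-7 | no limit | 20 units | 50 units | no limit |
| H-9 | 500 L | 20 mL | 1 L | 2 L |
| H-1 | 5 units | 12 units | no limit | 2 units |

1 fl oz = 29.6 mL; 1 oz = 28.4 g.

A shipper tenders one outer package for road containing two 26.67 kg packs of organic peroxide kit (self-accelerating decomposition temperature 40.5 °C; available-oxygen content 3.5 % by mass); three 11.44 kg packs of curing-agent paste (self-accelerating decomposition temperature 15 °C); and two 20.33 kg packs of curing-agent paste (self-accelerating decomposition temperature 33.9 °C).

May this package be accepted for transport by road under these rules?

With self-accelerating decomposition temperature 40.5 °C (< 55 °C), the organic peroxide kit falls in Group H-3.
Self-accelerating decomposition temperature 15 °C meets the Group H-3 criterion (Self-Reactive), so the curing-agent paste is Group H-3.
With self-accelerating decomposition temperature 33.9 °C (< 55 °C), the curing-agent paste falls in Group H-3.
Group H-3 net quantity: (two 26.67 kg packs = 53.34 kg) + (three 11.44 kg packs = 34.32 kg) + (two 20.33 kg packs = 40.66 kg) = 128.32 kg.
That exceeds the Group H-3 road limit of 100 kg.

No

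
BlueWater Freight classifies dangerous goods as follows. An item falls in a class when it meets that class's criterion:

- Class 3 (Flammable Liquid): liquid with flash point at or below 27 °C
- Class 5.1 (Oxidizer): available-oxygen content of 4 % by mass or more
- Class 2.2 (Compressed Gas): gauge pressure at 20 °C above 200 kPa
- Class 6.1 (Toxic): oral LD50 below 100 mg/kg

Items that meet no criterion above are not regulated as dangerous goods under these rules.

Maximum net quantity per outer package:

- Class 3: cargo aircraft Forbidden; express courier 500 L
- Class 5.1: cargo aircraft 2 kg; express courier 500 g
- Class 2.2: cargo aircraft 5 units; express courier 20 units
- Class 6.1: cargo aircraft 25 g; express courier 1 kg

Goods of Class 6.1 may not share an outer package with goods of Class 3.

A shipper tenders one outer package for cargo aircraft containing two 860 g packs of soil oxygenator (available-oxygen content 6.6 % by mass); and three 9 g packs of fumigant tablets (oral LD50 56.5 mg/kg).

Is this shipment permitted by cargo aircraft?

Soil oxygenator: available-oxygen content 6.6 % by mass ≥ 4 % by mass → Class 5.1 (Oxidizer).
The fumigant tablets have oral LD50 56.5 mg/kg, which is < 100 mg/kg, so they are Class 6.1 (Toxic).
Class 6.1 quantity: three 9 g packs = 27 g.
That exceeds the Class 6.1 cargo aircraft limit of 25 g.
Class 5.1 quantity: two 860 g packs = 1.72 kg.
That is within the Class 5.1 cargo aircraft limit of 2 kg.
The segregation rule (Class 6.1 with Class 3) does not apply to Class 6.1 with Class 5.1.

No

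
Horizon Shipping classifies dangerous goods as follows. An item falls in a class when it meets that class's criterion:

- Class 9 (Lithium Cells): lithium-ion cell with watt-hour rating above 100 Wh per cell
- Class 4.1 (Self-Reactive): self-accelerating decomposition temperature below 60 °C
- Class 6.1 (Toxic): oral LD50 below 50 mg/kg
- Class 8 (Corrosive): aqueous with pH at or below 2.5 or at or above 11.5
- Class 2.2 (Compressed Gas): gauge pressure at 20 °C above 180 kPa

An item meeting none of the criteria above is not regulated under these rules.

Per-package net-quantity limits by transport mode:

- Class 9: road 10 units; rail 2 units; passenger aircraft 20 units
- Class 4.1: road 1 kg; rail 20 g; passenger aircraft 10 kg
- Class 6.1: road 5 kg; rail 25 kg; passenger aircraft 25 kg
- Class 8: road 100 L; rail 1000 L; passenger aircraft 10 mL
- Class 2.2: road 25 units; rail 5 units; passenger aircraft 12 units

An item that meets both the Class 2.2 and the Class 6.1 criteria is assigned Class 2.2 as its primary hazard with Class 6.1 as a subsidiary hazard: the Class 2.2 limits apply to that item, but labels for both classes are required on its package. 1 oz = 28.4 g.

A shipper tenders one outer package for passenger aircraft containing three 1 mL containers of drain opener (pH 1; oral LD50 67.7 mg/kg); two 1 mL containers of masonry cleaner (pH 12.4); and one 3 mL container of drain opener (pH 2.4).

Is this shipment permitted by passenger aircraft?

pH 1 meets the Class 8 criterion (Corrosive), so the drain opener is Class 8.
With pH 12.4 (≥ 11.5), the masonry cleaner falls in Class 8.
The drain opener has pH 2.4, which is ≤ 2.5, so it is Class 8 (Corrosive).
Total Class 8: (three 1 mL containers = 3 mL) + (two 1 mL containers = 2 mL) + 3 mL = 8 mL.
8 mL ≤ 10 mL (passenger aircraft limit, Class 8) — within limit.

Yes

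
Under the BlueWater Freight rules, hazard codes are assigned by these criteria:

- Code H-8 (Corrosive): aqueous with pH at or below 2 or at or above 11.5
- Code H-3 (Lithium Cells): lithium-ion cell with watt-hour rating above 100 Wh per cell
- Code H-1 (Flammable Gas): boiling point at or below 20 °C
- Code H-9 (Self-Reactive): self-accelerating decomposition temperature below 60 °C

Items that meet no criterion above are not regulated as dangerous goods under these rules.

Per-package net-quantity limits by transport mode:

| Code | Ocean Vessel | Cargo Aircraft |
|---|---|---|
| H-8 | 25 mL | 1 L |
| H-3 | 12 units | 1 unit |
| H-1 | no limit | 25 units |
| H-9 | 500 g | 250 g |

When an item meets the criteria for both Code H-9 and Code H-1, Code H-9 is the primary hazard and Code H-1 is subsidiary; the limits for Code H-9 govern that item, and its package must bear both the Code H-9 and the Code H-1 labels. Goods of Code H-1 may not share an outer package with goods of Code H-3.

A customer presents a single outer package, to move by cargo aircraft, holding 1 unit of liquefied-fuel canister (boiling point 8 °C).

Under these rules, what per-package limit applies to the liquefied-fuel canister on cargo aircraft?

25 units

Boiling point 8 °C meets the Code H-1 criterion (Flammable Gas), so the liquefied-fuel canister is Code H-1.
The cargo aircraft limit for Code H-1 is 25 units.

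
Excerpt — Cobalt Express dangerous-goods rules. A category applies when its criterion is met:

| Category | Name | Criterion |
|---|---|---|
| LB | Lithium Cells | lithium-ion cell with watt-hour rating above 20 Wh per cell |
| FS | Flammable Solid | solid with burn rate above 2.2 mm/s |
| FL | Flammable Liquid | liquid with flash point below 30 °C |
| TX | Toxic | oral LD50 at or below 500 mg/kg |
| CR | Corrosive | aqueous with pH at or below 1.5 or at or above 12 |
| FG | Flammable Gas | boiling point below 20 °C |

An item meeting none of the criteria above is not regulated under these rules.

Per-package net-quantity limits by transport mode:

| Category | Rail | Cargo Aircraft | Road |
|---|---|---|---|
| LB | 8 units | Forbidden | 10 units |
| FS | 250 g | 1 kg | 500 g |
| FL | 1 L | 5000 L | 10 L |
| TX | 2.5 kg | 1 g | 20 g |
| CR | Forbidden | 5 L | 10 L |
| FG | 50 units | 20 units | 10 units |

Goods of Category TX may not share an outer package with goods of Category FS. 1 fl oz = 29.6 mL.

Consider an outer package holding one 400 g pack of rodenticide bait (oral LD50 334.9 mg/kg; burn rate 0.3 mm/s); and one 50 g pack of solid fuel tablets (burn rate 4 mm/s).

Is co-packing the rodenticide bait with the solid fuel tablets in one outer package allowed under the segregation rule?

The rodenticide bait has oral LD50 334.9 mg/kg, which is ≤ 500 mg/kg, so it is Category TX (Toxic).
With burn rate 4 mm/s (> 2.2 mm/s), the solid fuel tablets fall in Category FS.
Category TX and Category FS may not share an outer package.

No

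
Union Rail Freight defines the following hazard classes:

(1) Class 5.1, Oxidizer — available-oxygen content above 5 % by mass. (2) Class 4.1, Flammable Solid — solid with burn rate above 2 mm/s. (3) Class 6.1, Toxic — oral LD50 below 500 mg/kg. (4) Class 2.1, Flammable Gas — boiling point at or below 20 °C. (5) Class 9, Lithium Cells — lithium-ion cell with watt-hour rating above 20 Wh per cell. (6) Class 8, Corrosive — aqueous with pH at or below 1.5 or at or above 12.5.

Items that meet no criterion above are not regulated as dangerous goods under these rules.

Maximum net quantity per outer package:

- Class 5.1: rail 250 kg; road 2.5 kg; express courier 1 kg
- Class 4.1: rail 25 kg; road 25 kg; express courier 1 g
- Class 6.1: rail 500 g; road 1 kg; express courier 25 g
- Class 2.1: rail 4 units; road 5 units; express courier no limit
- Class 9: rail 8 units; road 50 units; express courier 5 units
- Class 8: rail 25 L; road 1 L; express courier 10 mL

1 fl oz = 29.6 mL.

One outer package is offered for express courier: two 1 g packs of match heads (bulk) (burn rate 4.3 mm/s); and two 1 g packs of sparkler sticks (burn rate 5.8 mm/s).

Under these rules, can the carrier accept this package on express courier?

Burn rate 4.3 mm/s meets the Class 4.1 criterion (Flammable Solid), so the match heads (bulk) are Class 4.1.
The sparkler sticks have burn rate 5.8 mm/s, which is > 2 mm/s, so they are Class 4.1 (Flammable Solid).
Total Class 4.1: (two 1 g packs = 2 g) + (two 1 g packs = 2 g) = 4 g.
That exceeds the Class 4.1 express courier limit of 1 g.

No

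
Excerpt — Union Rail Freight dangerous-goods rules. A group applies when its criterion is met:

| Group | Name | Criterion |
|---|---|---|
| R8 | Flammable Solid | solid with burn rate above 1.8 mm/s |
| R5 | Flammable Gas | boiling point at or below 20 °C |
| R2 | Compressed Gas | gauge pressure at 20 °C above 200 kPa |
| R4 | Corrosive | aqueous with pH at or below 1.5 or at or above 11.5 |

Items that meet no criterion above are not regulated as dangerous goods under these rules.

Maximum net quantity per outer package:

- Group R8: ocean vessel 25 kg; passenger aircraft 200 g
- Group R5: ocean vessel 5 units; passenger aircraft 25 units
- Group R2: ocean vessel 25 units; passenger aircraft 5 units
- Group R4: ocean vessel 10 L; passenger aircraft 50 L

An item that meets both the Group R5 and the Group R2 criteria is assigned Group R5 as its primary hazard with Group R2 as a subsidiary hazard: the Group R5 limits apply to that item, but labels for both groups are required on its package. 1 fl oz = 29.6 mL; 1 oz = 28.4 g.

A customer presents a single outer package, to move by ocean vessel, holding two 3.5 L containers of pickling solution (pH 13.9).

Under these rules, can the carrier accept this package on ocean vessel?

Yes

With pH 13.9 (≥ 11.5), the pickling solution falls in Group R4.
Group R4 quantity: two 3.5 L containers = 7 L.
That is within the Group R4 ocean vessel limit of 10 L.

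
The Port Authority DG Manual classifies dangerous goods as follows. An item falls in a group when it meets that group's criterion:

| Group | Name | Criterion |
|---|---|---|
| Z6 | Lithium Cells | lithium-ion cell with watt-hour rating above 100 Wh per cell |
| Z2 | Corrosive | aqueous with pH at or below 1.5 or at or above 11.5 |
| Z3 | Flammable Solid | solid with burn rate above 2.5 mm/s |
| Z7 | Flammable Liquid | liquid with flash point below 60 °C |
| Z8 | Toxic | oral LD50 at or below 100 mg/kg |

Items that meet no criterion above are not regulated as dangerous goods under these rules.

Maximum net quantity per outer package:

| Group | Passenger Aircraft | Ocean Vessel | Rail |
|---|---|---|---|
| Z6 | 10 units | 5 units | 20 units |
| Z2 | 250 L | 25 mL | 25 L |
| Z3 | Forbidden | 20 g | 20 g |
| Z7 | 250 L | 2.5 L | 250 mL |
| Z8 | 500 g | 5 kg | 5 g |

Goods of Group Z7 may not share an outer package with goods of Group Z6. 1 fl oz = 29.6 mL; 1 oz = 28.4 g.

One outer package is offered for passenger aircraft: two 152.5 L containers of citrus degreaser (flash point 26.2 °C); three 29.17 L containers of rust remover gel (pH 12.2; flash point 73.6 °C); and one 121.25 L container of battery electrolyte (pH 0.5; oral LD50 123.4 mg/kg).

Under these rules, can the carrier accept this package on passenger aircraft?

No

The citrus degreaser has flash point 26.2 °C, which is < 60 °C, so it is Group Z7 (Flammable Liquid).
With pH 12.2 (≥ 11.5), the rust remover gel falls in Group Z2.
The battery electrolyte has pH 0.5, which is ≤ 1.5, so it is Group Z2 (Corrosive).
Group Z2 net quantity: (three 29.17 L containers = 87.51 L) + 121.25 L = 208.76 L.
208.76 L ≤ 250 L (passenger aircraft limit, Group Z2) — within limit.
Group Z7 quantity: two 152.5 L containers = 305 L.
That exceeds the Group Z7 passenger aircraft limit of 250 L.
The segregation rule (Group Z7 with Group Z6) does not apply to Group Z2 with Group Z7.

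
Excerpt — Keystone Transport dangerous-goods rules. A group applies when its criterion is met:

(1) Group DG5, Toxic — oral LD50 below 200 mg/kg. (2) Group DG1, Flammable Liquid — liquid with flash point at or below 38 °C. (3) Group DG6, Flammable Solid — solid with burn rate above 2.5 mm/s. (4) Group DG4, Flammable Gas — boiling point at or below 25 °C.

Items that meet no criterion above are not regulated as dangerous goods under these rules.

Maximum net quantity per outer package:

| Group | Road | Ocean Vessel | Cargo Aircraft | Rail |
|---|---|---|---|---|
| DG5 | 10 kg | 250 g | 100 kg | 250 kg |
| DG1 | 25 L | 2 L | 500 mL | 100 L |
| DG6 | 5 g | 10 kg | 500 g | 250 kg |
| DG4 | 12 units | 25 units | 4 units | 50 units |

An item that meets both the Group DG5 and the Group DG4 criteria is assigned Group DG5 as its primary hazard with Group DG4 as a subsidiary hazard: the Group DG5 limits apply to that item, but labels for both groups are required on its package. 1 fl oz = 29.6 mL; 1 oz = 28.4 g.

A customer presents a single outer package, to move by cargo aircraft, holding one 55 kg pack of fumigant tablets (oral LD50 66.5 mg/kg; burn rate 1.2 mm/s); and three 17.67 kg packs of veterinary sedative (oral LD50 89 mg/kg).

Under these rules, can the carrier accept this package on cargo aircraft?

With oral LD50 66.5 mg/kg (< 200 mg/kg), the fumigant tablets fall in Group DG5.
Veterinary sedative: oral LD50 89 mg/kg < 200 mg/kg → Group DG5 (Toxic).
Group DG5 net quantity: 55 kg + (three 17.67 kg packs = 53.01 kg) = 108.01 kg.
108.01 kg > 100 kg (cargo aircraft limit, Group DG5) — over the limit.

No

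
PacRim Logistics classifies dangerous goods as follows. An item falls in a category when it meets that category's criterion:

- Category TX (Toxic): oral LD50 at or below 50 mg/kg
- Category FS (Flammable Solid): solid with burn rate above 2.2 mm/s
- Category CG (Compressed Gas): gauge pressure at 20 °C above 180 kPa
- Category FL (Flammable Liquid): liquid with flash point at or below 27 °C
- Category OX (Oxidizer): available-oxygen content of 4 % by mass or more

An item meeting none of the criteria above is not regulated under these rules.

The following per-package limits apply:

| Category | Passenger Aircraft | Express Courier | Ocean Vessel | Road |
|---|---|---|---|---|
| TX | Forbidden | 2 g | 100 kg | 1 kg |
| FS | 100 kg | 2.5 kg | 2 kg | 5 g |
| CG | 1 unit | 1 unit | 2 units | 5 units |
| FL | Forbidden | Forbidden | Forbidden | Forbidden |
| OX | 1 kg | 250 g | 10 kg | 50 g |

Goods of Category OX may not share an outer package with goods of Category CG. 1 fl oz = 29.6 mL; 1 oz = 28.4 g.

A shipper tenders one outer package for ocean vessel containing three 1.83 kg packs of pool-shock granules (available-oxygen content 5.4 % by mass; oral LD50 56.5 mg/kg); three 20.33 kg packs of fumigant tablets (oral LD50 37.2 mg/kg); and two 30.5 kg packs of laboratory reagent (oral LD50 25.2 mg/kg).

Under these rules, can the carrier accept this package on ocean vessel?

No

With available-oxygen content 5.4 % by mass (≥ 4 % by mass), the pool-shock granules fall in Category OX.
Oral LD50 37.2 mg/kg meets the Category TX criterion (Toxic), so the fumigant tablets are Category TX.
The laboratory reagent has oral LD50 25.2 mg/kg, which is ≤ 50 mg/kg, so it is Category TX (Toxic).
Category OX quantity: three 1.83 kg packs = 5.49 kg.
5.49 kg ≤ 10 kg (ocean vessel limit, Category OX) — within limit.
Total Category TX: (three 20.33 kg packs = 60.99 kg) + (two 30.5 kg packs = 61 kg) = 121.99 kg.
121.99 kg exceeds the ocean vessel limit of 100 kg for Category TX.
The segregation rule (Category OX with Category CG) does not apply to Category OX with Category TX.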